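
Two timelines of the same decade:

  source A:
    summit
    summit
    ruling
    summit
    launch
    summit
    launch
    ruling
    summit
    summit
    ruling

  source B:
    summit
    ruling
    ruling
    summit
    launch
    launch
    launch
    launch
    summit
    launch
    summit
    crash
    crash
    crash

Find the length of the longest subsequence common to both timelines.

Match summit at source A[1]=source B[1] → ruling at source A[3]=source B[3] → summit at source A[4]=source B[4] → launch at source A[5]=source B[8] → summit at source A[6]=source B[9] → launch at source A[7]=source B[10] → summit at source A[9]=source B[11] — 7 events in the same relative order in both. dp[11][14] = 7 confirms this is the maximum.

7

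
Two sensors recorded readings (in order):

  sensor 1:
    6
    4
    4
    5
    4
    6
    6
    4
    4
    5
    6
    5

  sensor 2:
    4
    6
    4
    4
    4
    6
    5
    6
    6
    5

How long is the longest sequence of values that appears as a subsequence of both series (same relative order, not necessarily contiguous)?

One common subsequence of length 8: 6 [1,2]; then 4 [2,3]; then 4 [3,4]; then 4 [5,5]; then 6 [6,6]; then 6 [7,8]; then 6 [11,9]; then 5 [12,10]. The LCS DP gives dp[12][10] = 8, so this is optimal.

8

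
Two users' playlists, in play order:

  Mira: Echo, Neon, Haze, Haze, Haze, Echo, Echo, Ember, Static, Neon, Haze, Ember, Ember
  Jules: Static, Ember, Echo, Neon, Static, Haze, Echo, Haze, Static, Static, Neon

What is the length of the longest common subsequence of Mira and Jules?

Taking Echo (Mira #1, Jules #3), then Neon (Mira #2, Jules #4), then Haze (Mira #3, Jules #6), then Haze (Mira #4, Jules #8), then Static (Mira #9, Jules #10), then Neon (Mira #10, Jules #11) gives a common subsequence of length 6. The LCS DP gives dp[13][11] = 6, so this is optimal.

6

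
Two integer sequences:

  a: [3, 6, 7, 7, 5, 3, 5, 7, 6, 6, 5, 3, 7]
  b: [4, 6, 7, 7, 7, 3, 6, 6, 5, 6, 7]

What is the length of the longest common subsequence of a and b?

8

Let dp[i][j] be the LCS length of the first i values of a and the first j values of b. dp[i][j] = dp[i-1][j-1]+1 when the i-th and j-th values match, else max(dp[i-1][j], dp[i][j-1]).
    ·  4  6  7  7  7  3  6  6  5  6  7
 ·  0  0  0  0  0  0  0  0  0  0  0  0
 3  0  0  0  0  0  0  1  1  1  1  1  1
 6  0  0  1  1  1  1  1  2  2  2  2  2
 7  0  0  1  2  2  2  2  2  2  2  2  3
 7  0  0  1  2  3  3  3  3  3  3  3  3
 5  0  0  1  2  3  3  3  3  3  4  4  4
 3  0  0  1  2  3  3  4  4  4  4  4  4
 5  0  0  1  2  3  3  4  4  4  5  5  5
 7  0  0  1  2  3  4  4  4  4  5  5  6
 6  0  0  1  2  3  4  4  5  5  5  6  6
 6  0  0  1  2  3  4  4  5  6  6  6  6
 5  0  0  1  2  3  4  4  5  6  7  7  7
 3  0  0  1  2  3  4  5  5  6  7  7  7
 7  0  0  1  2  3  4  5  5  6  7  7  8
dp[13][11] = 8. One LCS (by backtracking along matches): 6, 7, 7, 3, 6, 6, 5, 7.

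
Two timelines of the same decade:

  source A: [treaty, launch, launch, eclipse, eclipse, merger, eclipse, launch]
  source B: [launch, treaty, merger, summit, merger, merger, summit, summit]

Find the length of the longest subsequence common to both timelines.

Taking treaty (source A #1, source B #2) → merger (source A #6, source B #6) gives a common subsequence of length 2. The LCS DP gives dp[8][8] = 2, so this is optimal.

2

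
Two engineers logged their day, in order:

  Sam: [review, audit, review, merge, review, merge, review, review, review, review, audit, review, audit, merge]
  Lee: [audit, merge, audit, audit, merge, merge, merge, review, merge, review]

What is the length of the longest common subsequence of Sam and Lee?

One common subsequence of length 5: audit at Sam[2]=Lee[4], then merge at Sam[4]=Lee[7], then review at Sam[5]=Lee[8], then merge at Sam[6]=Lee[9], then review at Sam[12]=Lee[10], and the DP table's final entry dp[14][10] is also 5, so no common subsequence is longer.

5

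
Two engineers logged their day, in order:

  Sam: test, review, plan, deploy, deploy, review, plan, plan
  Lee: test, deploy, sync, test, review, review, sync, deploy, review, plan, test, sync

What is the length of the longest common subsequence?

Match test (Sam #1, Lee #4), review (Sam #2, Lee #6), deploy (Sam #5, Lee #8), review (Sam #6, Lee #9), plan (Sam #7, Lee #10) — 5 tasks in the same relative order in both, and the DP table's final entry dp[8][12] is also 5, so no common subsequence is longer.

5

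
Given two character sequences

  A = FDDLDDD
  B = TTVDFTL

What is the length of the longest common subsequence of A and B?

One common subsequence of length 2: F (A #1, B #5) → L (A #4, B #7), and the DP table's final entry dp[7][7] is also 2, so no common subsequence is longer.

2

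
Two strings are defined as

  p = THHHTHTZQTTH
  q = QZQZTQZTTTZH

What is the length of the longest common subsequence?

5

Taking T [1,8]; then T [5,9]; then T [7,10]; then Z [8,11]; then H [12,12] gives a common subsequence of length 5, and the DP table's final entry dp[12][12] is also 5, so no common subsequence is longer.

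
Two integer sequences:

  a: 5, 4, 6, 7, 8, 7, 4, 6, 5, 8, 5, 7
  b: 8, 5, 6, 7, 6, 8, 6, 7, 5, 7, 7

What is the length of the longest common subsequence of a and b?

7

Match 5 [1,2] → 6 [3,3] → 7 [4,4] → 8 [5,6] → 7 [6,8] → 5 [9,9] → 7 [12,11] — 7 values in the same relative order in both. The LCS DP gives dp[12][11] = 7, so this is optimal.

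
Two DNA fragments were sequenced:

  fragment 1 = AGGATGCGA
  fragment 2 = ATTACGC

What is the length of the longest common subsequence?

4

Taking A (fragment 1 #1, fragment 2 #1); then A (fragment 1 #4, fragment 2 #4); then G (fragment 1 #6, fragment 2 #6); then C (fragment 1 #7, fragment 2 #7) gives a common subsequence of length 4. dp[9][7] = 4 confirms this is the maximum.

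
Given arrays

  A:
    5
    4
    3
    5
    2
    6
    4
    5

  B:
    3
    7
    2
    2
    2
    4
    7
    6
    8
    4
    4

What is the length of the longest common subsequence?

4

One common subsequence of length 4: 3 (A #3, B #1), then 2 (A #5, B #5), then 6 (A #6, B #8), then 4 (A #7, B #11). Since dp[8][11] = 4, nothing longer is possible.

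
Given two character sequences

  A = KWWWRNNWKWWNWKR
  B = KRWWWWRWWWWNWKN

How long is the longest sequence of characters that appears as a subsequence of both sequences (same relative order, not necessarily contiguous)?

Match K [1,1]; then W [2,4]; then W [3,5]; then W [4,6]; then R [5,7]; then W [8,9]; then W [10,10]; then W [11,11]; then N [12,12]; then W [13,13]; then K [14,14] — 11 characters in the same relative order in both, and the DP table's final entry dp[15][15] is also 11, so no common subsequence is longer.

11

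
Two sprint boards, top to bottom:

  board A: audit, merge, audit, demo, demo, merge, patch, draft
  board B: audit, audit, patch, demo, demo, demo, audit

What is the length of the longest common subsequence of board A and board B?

Pick audit [1,1], audit [3,2], demo [4,5], demo [5,6]; all 4 tasks appear in both, in order, and the DP table's final entry dp[8][7] is also 4, so no common subsequence is longer.

4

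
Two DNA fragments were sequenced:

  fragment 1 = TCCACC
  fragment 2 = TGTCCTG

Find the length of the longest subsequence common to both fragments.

Pick T at fragment 1[1]=fragment 2[3], then C at fragment 1[2]=fragment 2[4], then C at fragment 1[3]=fragment 2[5]; all 3 bases appear in both, in order. dp[6][7] = 3 confirms this is the maximum.

3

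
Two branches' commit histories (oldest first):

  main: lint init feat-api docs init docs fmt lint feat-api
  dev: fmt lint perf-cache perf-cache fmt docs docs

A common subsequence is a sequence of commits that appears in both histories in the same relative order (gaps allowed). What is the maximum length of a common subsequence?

Pick lint (main #1, dev #2), docs (main #4, dev #6), docs (main #6, dev #7); all 3 commits appear in both, in order. Since dp[9][7] = 3, nothing longer is possible.

3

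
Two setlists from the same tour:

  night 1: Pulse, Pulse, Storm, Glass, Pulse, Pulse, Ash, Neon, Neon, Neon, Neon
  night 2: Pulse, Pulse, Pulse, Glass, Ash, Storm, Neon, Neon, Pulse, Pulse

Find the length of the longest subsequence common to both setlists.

6

One common subsequence of length 6: Pulse at night 1[1]=night 2[2], Pulse at night 1[2]=night 2[3], Glass at night 1[4]=night 2[4], Ash at night 1[7]=night 2[5], Neon at night 1[8]=night 2[7], Neon at night 1[9]=night 2[8]. dp[11][10] = 6 confirms this is the maximum.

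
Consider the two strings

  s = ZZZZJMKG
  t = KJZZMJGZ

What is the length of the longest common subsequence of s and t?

4

Let dp[i][j] be the LCS length of the first i characters of s and the first j characters of t. dp[i][j] = dp[i-1][j-1]+1 when the i-th and j-th characters match, else max(dp[i-1][j], dp[i][j-1]).
    ·  K  J  Z  Z  M  J  G  Z
 ·  0  0  0  0  0  0  0  0  0
 Z  0  0  0  1  1  1  1  1  1
 Z  0  0  0  1  2  2  2  2  2
 Z  0  0  0  1  2  2  2  2  3
 Z  0  0  0  1  2  2  2  2  3
 J  0  0  1  1  2  2  3  3  3
 M  0  0  1  1  2  3  3  3  3
 K  0  1  1  1  2  3  3  3  3
 G  0  1  1  1  2  3  3  4  4
dp[8][8] = 4. One LCS (by backtracking along matches): ZZJG.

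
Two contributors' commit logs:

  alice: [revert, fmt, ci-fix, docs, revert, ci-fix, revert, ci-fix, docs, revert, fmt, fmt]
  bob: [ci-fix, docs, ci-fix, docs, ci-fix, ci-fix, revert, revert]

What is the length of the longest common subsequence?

5

Taking ci-fix (alice #3, bob #3), then docs (alice #4, bob #4), then ci-fix (alice #6, bob #6), then revert (alice #7, bob #7), then revert (alice #10, bob #8) gives a common subsequence of length 5. The LCS DP gives dp[12][8] = 5, so this is optimal.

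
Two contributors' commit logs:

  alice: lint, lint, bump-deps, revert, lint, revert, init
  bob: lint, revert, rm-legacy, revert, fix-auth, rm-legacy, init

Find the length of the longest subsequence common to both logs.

4

One common subsequence of length 4: lint (alice #2, bob #1) → revert (alice #4, bob #2) → revert (alice #6, bob #4) → init (alice #7, bob #7), and the DP table's final entry dp[7][7] is also 4, so no common subsequence is longer.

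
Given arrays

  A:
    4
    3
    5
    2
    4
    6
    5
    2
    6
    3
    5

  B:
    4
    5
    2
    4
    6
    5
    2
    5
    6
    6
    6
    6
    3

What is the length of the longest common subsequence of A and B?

Taking 4 (A #1, B #1); then 5 (A #3, B #2); then 2 (A #4, B #3); then 4 (A #5, B #4); then 6 (A #6, B #5); then 5 (A #7, B #6); then 2 (A #8, B #7); then 6 (A #9, B #12); then 3 (A #10, B #13) gives a common subsequence of length 9, and the DP table's final entry dp[11][13] is also 9, so no common subsequence is longer.

9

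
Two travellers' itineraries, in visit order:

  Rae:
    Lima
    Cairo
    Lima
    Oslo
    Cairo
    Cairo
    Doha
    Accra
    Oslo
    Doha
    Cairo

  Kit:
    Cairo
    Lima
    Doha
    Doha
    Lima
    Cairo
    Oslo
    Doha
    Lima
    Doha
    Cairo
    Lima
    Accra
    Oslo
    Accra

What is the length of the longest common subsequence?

Match Lima at Rae[1]=Kit[5] → Cairo at Rae[2]=Kit[6] → Lima at Rae[3]=Kit[9] → Cairo at Rae[5]=Kit[11] → Accra at Rae[8]=Kit[13] → Oslo at Rae[9]=Kit[14] — 6 stops in the same relative order in both, and the DP table's final entry dp[11][15] is also 6, so no common subsequence is longer.

6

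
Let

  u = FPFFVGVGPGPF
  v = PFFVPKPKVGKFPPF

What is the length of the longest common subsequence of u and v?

9

Taking P [2,1], F [3,2], F [4,3], V [5,4], V [7,9], G [8,10], P [9,13], P [11,14], F [12,15] gives a common subsequence of length 9. The LCS DP gives dp[12][15] = 9, so this is optimal.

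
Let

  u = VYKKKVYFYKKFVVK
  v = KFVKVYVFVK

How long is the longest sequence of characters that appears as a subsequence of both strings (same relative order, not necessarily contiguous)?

Pick V [1,3] → K [5,4] → V [6,5] → Y [7,6] → F [12,8] → V [14,9] → K [15,10]; all 7 characters appear in both, in order, and the DP table's final entry dp[15][10] is also 7, so no common subsequence is longer.

7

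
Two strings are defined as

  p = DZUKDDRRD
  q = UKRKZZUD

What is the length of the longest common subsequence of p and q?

4

One common subsequence of length 4: U [3,1] → K [4,2] → R [7,3] → D [9,8]. The LCS DP gives dp[9][8] = 4, so this is optimal.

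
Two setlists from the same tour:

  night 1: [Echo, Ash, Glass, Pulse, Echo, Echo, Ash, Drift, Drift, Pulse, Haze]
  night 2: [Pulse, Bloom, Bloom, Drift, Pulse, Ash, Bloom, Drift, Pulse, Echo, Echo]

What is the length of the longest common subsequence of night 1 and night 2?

4

Match Ash at night 1[2]=night 2[6] → Pulse at night 1[4]=night 2[9] → Echo at night 1[5]=night 2[10] → Echo at night 1[6]=night 2[11] — 4 songs in the same relative order in both, and the DP table's final entry dp[11][11] is also 4, so no common subsequence is longer.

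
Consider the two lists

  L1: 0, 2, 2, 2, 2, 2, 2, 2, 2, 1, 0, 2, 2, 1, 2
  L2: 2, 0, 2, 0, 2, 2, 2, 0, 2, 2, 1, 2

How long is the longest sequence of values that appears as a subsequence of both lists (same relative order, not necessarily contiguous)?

10

One common subsequence of length 10: 0 [1,2], 2 [2,3], 2 [7,5], 2 [8,6], 2 [9,7], 0 [11,8], 2 [12,9], 2 [13,10], 1 [14,11], 2 [15,12]. The LCS DP gives dp[15][12] = 10, so this is optimal.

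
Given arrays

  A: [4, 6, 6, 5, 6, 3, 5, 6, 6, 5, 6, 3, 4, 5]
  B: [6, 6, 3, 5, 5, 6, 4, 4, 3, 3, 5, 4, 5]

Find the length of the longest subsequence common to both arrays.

9

Match 6 [3,1]; then 6 [5,2]; then 3 [6,3]; then 5 [7,4]; then 5 [10,5]; then 6 [11,6]; then 3 [12,10]; then 4 [13,12]; then 5 [14,13] — 9 values in the same relative order in both. dp[14][13] = 9 confirms this is the maximum.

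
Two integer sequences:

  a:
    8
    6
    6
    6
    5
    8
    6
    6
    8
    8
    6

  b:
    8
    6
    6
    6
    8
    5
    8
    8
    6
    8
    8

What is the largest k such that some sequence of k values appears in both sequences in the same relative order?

9

Let dp[i][j] be the LCS length of the first i values of a and the first j values of b. dp[i][j] = dp[i-1][j-1]+1 when the i-th and j-th values match, else max(dp[i-1][j], dp[i][j-1]).
    ·  8  6  6  6  8  5  8  8  6  8  8
 ·  0  0  0  0  0  0  0  0  0  0  0  0
 8  0  1  1  1  1  1  1  1  1  1  1  1
 6  0  1  2  2  2  2  2  2  2  2  2  2
 6  0  1  2  3  3  3  3  3  3  3  3  3
 6  0  1  2  3  4  4  4  4  4  4  4  4
 5  0  1  2  3  4  4  5  5  5  5  5  5
 8  0  1  2  3  4  5  5  6  6  6  6  6
 6  0  1  2  3  4  5  5  6  6  7  7  7
 6  0  1  2  3  4  5  5  6  6  7  7  7
 8  0  1  2  3  4  5  5  6  7  7  8  8
 8  0  1  2  3  4  5  5  6  7  7  8  9
 6  0  1  2  3  4  5  5  6  7  8  8  9
dp[11][11] = 9. One LCS (by backtracking along matches): 8, 6, 6, 6, 5, 8, 6, 8, 8.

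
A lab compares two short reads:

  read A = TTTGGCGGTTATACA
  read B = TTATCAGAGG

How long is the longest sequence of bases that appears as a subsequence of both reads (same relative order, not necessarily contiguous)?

Match T at read A[1]=read B[1]; then T at read A[2]=read B[2]; then T at read A[3]=read B[4]; then G at read A[4]=read B[7]; then G at read A[7]=read B[9]; then G at read A[8]=read B[10] — 6 bases in the same relative order in both. Since dp[15][10] = 6, nothing longer is possible.

6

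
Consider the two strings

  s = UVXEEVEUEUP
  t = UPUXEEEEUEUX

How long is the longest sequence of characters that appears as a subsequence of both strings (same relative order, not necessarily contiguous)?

Let dp[i][j] be the LCS length of the first i characters of s and the first j characters of t. dp[i][j] = dp[i-1][j-1]+1 when the i-th and j-th characters match, else max(dp[i-1][j], dp[i][j-1]).
    ·  U  P  U  X  E  E  E  E  U  E  U  X
 ·  0  0  0  0  0  0  0  0  0  0  0  0  0
 U  0  1  1  1  1  1  1  1  1  1  1  1  1
 V  0  1  1  1  1  1  1  1  1  1  1  1  1
 X  0  1  1  1  2  2  2  2  2  2  2  2  2
 E  0  1  1  1  2  3  3  3  3  3  3  3  3
 E  0  1  1  1  2  3  4  4  4  4  4  4  4
 V  0  1  1  1  2  3  4  4  4  4  4  4  4
 E  0  1  1  1  2  3  4  5  5  5  5  5  5
 U  0  1  1  2  2  3  4  5  5  6  6  6  6
 E  0  1  1  2  2  3  4  5  6  6  7  7  7
 U  0  1  1  2  2  3  4  5  6  7  7  8  8
 P  0  1  2  2  2  3  4  5  6  7  7  8  8
dp[11][12] = 8. One LCS (by backtracking along matches): UXEEEUEU.

8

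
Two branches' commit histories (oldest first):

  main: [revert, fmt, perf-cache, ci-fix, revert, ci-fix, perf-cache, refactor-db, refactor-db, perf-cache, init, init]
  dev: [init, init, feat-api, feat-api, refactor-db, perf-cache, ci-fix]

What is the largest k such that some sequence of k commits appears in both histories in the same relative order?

2

Match perf-cache at main[3]=dev[6]; then ci-fix at main[6]=dev[7] — 2 commits in the same relative order in both. dp[12][7] = 2 confirms this is the maximum.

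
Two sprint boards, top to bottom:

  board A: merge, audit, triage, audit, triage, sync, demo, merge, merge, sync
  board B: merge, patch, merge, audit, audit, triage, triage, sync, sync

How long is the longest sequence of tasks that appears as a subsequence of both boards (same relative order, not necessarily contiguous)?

6

Match merge (board A #1, board B #3), then audit (board A #2, board B #5), then triage (board A #3, board B #6), then triage (board A #5, board B #7), then sync (board A #6, board B #8), then sync (board A #10, board B #9) — 6 tasks in the same relative order in both, and the DP table's final entry dp[10][9] is also 6, so no common subsequence is longer.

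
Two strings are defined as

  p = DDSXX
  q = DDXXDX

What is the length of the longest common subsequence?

Let dp[i][j] be the LCS length of the first i characters of p and the first j characters of q. dp[i][j] = dp[i-1][j-1]+1 when the i-th and j-th characters match, else max(dp[i-1][j], dp[i][j-1]).
    ·  D  D  X  X  D  X
 ·  0  0  0  0  0  0  0
 D  0  1  1  1  1  1  1
 D  0  1  2  2  2  2  2
 S  0  1  2  2  2  2  2
 X  0  1  2  3  3  3  3
 X  0  1  2  3  4  4  4
dp[5][6] = 4. One LCS (by backtracking along matches): DDXX.

4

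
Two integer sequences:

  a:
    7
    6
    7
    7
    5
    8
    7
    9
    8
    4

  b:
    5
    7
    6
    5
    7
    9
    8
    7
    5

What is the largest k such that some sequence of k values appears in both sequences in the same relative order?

6

Let dp[i][j] be the LCS length of the first i values of a and the first j values of b. dp[i][j] = dp[i-1][j-1]+1 when the i-th and j-th values match, else max(dp[i-1][j], dp[i][j-1]).
    ·  5  7  6  5  7  9  8  7  5
 ·  0  0  0  0  0  0  0  0  0  0
 7  0  0  1  1  1  1  1  1  1  1
 6  0  0  1  2  2  2  2  2  2  2
 7  0  0  1  2  2  3  3  3  3  3
 7  0  0  1  2  2  3  3  3  4  4
 5  0  1  1  2  3  3  3  3  4  5
 8  0  1  1  2  3  3  3  4  4  5
 7  0  1  2  2  3  4  4  4  5  5
 9  0  1  2  2  3  4  5  5  5  5
 8  0  1  2  2  3  4  5  6  6  6
 4  0  1  2  2  3  4  5  6  6  6
dp[10][9] = 6. One LCS (by backtracking along matches): 7, 6, 5, 7, 9, 8.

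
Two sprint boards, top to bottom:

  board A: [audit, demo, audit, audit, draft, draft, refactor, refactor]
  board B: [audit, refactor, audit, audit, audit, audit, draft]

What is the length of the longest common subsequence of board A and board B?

Match audit at board A[1]=board B[4] → audit at board A[3]=board B[5] → audit at board A[4]=board B[6] → draft at board A[6]=board B[7] — 4 tasks in the same relative order in both. The LCS DP gives dp[8][7] = 4, so this is optimal.

4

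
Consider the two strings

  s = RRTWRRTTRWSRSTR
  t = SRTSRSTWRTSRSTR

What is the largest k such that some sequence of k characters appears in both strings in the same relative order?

Pick R at s[1]=t[2], R at s[2]=t[5], T at s[3]=t[7], W at s[4]=t[8], R at s[6]=t[9], T at s[8]=t[10], S at s[11]=t[11], R at s[12]=t[12], S at s[13]=t[13], T at s[14]=t[14], R at s[15]=t[15]; all 11 characters appear in both, in order. dp[15][15] = 11 confirms this is the maximum.

11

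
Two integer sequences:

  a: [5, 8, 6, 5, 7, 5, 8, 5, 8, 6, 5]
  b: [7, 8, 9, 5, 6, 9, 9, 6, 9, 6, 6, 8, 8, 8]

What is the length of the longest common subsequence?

Taking 5 [1,4], then 8 [2,12], then 8 [7,13], then 8 [9,14] gives a common subsequence of length 4. The LCS DP gives dp[11][14] = 4, so this is optimal.

4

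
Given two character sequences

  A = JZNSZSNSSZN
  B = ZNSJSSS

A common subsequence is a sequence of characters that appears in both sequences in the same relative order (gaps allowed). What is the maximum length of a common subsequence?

6

Let dp[i][j] be the LCS length of the first i characters of A and the first j characters of B. dp[i][j] = dp[i-1][j-1]+1 when the i-th and j-th characters match, else max(dp[i-1][j], dp[i][j-1]).
    ·  Z  N  S  J  S  S  S
 ·  0  0  0  0  0  0  0  0
 J  0  0  0  0  1  1  1  1
 Z  0  1  1  1  1  1  1  1
 N  0  1  2  2  2  2  2  2
 S  0  1  2  3  3  3  3  3
 Z  0  1  2  3  3  3  3  3
 S  0  1  2  3  3  4  4  4
 N  0  1  2  3  3  4  4  4
 S  0  1  2  3  3  4  5  5
 S  0  1  2  3  3  4  5  6
 Z  0  1  2  3  3  4  5  6
 N  0  1  2  3  3  4  5  6
dp[11][7] = 6. One LCS (by backtracking along matches): ZNSSSS.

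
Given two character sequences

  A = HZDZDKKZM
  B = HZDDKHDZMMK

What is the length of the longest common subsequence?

7

Taking H [1,1]; then Z [2,2]; then D [3,3]; then D [5,4]; then K [6,5]; then Z [8,8]; then M [9,10] gives a common subsequence of length 7. dp[9][11] = 7 confirms this is the maximum.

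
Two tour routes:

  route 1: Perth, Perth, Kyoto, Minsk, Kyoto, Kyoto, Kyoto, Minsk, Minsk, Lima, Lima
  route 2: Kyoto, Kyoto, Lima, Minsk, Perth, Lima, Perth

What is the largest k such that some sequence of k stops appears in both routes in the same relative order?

4

Taking Kyoto at route 1[3]=route 2[1], Kyoto at route 1[5]=route 2[2], Minsk at route 1[8]=route 2[4], Lima at route 1[10]=route 2[6] gives a common subsequence of length 4. dp[11][7] = 4 confirms this is the maximum.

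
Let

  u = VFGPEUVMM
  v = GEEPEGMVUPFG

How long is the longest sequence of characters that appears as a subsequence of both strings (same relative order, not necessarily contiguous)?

4

Match G [3,1] → P [4,4] → E [5,5] → U [6,9] — 4 characters in the same relative order in both. The LCS DP gives dp[9][12] = 4, so this is optimal.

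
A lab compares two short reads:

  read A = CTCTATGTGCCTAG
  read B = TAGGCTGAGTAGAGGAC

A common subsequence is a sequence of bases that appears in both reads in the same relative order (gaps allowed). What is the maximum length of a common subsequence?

Taking T at read A[2]=read B[1], C at read A[3]=read B[5], T at read A[4]=read B[6], A at read A[5]=read B[8], G at read A[7]=read B[9], T at read A[8]=read B[10], G at read A[9]=read B[12], A at read A[13]=read B[13], G at read A[14]=read B[15] gives a common subsequence of length 9, and the DP table's final entry dp[14][17] is also 9, so no common subsequence is longer.

9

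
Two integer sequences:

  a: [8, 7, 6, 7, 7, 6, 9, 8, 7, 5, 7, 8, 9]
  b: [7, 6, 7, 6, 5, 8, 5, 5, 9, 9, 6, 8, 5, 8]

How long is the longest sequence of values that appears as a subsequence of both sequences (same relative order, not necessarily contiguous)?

One common subsequence of length 8: 7 (a #2, b #1), then 6 (a #3, b #2), then 7 (a #5, b #3), then 6 (a #6, b #4), then 9 (a #7, b #10), then 8 (a #8, b #12), then 5 (a #10, b #13), then 8 (a #12, b #14). dp[13][14] = 8 confirms this is the maximum.

8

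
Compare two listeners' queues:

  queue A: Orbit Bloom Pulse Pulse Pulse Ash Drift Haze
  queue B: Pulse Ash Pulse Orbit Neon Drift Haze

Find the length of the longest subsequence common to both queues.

4

Taking Pulse [3,1], Pulse [4,3], Drift [7,6], Haze [8,7] gives a common subsequence of length 4. The LCS DP gives dp[8][7] = 4, so this is optimal.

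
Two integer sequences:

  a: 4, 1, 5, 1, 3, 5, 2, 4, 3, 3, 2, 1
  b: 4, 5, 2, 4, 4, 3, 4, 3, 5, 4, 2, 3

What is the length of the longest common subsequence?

Pick 4 at a[1]=b[1], 5 at a[6]=b[2], 2 at a[7]=b[3], 4 at a[8]=b[5], 3 at a[9]=b[6], 3 at a[10]=b[8], 2 at a[11]=b[11]; all 7 values appear in both, in order. Since dp[12][12] = 7, nothing longer is possible.

7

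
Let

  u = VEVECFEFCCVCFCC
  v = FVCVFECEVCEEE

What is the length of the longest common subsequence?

Taking V at u[1]=v[2]; then V at u[3]=v[4]; then E at u[4]=v[6]; then C at u[5]=v[7]; then E at u[7]=v[8]; then V at u[11]=v[9]; then C at u[12]=v[10] gives a common subsequence of length 7. The LCS DP gives dp[15][13] = 7, so this is optimal.

7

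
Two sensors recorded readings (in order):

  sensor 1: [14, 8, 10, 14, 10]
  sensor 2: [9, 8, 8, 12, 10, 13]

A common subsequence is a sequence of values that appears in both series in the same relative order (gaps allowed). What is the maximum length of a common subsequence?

Pick 8 (sensor 1 #2, sensor 2 #3), 10 (sensor 1 #3, sensor 2 #5); all 2 values appear in both, in order. The LCS DP gives dp[5][6] = 2, so this is optimal.

2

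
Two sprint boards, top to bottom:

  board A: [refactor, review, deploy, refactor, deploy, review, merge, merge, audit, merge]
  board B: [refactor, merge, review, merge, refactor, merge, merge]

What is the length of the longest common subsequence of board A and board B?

One common subsequence of length 5: refactor at board A[1]=board B[1], then review at board A[2]=board B[3], then refactor at board A[4]=board B[5], then merge at board A[8]=board B[6], then merge at board A[10]=board B[7]. Since dp[10][7] = 5, nothing longer is possible.

5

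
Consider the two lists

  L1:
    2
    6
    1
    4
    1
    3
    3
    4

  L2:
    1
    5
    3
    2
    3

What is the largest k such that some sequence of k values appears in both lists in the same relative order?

3

Let dp[i][j] be the LCS length of the first i values of L1 and the first j values of L2. dp[i][j] = dp[i-1][j-1]+1 when the i-th and j-th values match, else max(dp[i-1][j], dp[i][j-1]).
    ·  1  5  3  2  3
 ·  0  0  0  0  0  0
 2  0  0  0  0  1  1
 6  0  0  0  0  1  1
 1  0  1  1  1  1  1
 4  0  1  1  1  1  1
 1  0  1  1  1  1  1
 3  0  1  1  2  2  2
 3  0  1  1  2  2  3
 4  0  1  1  2  2  3
dp[8][5] = 3. One LCS (by backtracking along matches): 1, 3, 3.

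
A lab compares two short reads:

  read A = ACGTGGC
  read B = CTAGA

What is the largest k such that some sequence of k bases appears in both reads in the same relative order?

3

One common subsequence of length 3: C (read A #2, read B #1), then T (read A #4, read B #2), then G (read A #5, read B #4). Since dp[7][5] = 3, nothing longer is possible.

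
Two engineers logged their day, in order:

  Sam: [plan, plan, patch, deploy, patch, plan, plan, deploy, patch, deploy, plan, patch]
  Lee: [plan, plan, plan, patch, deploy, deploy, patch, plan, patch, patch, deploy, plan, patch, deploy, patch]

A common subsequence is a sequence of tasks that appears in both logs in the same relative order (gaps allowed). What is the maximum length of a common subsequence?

Match plan at Sam[1]=Lee[2], then plan at Sam[2]=Lee[3], then patch at Sam[3]=Lee[4], then deploy at Sam[4]=Lee[6], then patch at Sam[5]=Lee[7], then plan at Sam[6]=Lee[8], then plan at Sam[7]=Lee[12], then patch at Sam[9]=Lee[13], then deploy at Sam[10]=Lee[14], then patch at Sam[12]=Lee[15] — 10 tasks in the same relative order in both. dp[12][15] = 10 confirms this is the maximum.

10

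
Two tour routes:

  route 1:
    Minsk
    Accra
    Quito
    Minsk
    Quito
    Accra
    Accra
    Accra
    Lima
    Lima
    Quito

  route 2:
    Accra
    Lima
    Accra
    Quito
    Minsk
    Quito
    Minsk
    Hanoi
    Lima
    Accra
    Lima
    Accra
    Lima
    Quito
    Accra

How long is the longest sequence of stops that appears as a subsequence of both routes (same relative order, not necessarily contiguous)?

8

Pick Accra at route 1[2]=route 2[3], then Quito at route 1[3]=route 2[4], then Minsk at route 1[4]=route 2[5], then Quito at route 1[5]=route 2[6], then Accra at route 1[6]=route 2[10], then Accra at route 1[8]=route 2[12], then Lima at route 1[10]=route 2[13], then Quito at route 1[11]=route 2[14]; all 8 stops appear in both, in order, and the DP table's final entry dp[11][15] is also 8, so no common subsequence is longer.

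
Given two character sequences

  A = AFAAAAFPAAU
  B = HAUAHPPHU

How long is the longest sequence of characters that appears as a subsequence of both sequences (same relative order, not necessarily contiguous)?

Taking A (A #1, B #2); then A (A #3, B #4); then P (A #8, B #7); then U (A #11, B #9) gives a common subsequence of length 4. dp[11][9] = 4 confirms this is the maximum.

4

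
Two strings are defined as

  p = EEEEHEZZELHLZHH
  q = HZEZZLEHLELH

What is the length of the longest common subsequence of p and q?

One common subsequence of length 8: H at p[5]=q[1], then E at p[6]=q[3], then Z at p[7]=q[4], then Z at p[8]=q[5], then E at p[9]=q[7], then L at p[10]=q[9], then L at p[12]=q[11], then H at p[15]=q[12]. The LCS DP gives dp[15][12] = 8, so this is optimal.

8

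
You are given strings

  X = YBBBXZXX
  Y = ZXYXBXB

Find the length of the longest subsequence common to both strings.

Let dp[i][j] be the LCS length of the first i characters of X and the first j characters of Y. dp[i][j] = dp[i-1][j-1]+1 when the i-th and j-th characters match, else max(dp[i-1][j], dp[i][j-1]).
    ·  Z  X  Y  X  B  X  B
 ·  0  0  0  0  0  0  0  0
 Y  0  0  0  1  1  1  1  1
 B  0  0  0  1  1  2  2  2
 B  0  0  0  1  1  2  2  3
 B  0  0  0  1  1  2  2  3
 X  0  0  1  1  2  2  3  3
 Z  0  1  1  1  2  2  3  3
 X  0  1  2  2  2  2  3  3
 X  0  1  2  2  3  3  3  3
dp[8][7] = 3. One LCS (by backtracking along matches): YBB.

3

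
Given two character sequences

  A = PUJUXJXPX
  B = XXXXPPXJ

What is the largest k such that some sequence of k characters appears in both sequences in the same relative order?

4

Match X [5,3], X [7,4], P [8,6], X [9,7] — 4 characters in the same relative order in both, and the DP table's final entry dp[9][8] is also 4, so no common subsequence is longer.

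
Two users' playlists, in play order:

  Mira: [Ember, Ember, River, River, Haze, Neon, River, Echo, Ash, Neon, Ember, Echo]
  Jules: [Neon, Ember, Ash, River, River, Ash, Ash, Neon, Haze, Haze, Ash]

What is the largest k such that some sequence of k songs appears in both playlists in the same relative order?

Pick Ember at Mira[1]=Jules[2], River at Mira[3]=Jules[4], River at Mira[4]=Jules[5], Haze at Mira[5]=Jules[10], Ash at Mira[9]=Jules[11]; all 5 songs appear in both, in order. dp[12][11] = 5 confirms this is the maximum.

5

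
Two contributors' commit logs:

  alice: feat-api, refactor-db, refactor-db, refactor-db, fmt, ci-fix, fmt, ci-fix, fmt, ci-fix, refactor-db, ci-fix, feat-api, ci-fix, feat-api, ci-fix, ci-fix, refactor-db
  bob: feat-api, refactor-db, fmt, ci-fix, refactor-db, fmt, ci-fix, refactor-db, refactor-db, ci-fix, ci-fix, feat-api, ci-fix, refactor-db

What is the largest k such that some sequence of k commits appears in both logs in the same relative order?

12

Taking feat-api at alice[1]=bob[1], then refactor-db at alice[4]=bob[2], then fmt at alice[5]=bob[3], then ci-fix at alice[6]=bob[4], then fmt at alice[7]=bob[6], then ci-fix at alice[8]=bob[7], then refactor-db at alice[11]=bob[9], then ci-fix at alice[12]=bob[10], then ci-fix at alice[14]=bob[11], then feat-api at alice[15]=bob[12], then ci-fix at alice[17]=bob[13], then refactor-db at alice[18]=bob[14] gives a common subsequence of length 12, and the DP table's final entry dp[18][14] is also 12, so no common subsequence is longer.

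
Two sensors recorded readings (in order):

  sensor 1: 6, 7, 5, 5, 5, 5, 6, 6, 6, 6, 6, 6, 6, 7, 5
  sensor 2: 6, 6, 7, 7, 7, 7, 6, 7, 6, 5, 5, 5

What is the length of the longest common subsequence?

5

Taking 6 [1,7], 7 [2,8], 5 [5,10], 5 [6,11], 5 [15,12] gives a common subsequence of length 5. dp[15][12] = 5 confirms this is the maximum.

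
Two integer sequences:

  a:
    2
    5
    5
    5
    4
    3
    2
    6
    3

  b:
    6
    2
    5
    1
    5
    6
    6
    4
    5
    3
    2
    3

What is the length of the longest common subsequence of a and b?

7

Let dp[i][j] be the LCS length of the first i values of a and the first j values of b. dp[i][j] = dp[i-1][j-1]+1 when the i-th and j-th values match, else max(dp[i-1][j], dp[i][j-1]).
    ·  6  2  5  1  5  6  6  4  5  3  2  3
 ·  0  0  0  0  0  0  0  0  0  0  0  0  0
 2  0  0  1  1  1  1  1  1  1  1  1  1  1
 5  0  0  1  2  2  2  2  2  2  2  2  2  2
 5  0  0  1  2  2  3  3  3  3  3  3  3  3
 5  0  0  1  2  2  3  3  3  3  4  4  4  4
 4  0  0  1  2  2  3  3  3  4  4  4  4  4
 3  0  0  1  2  2  3  3  3  4  4  5  5  5
 2  0  0  1  2  2  3  3  3  4  4  5  6  6
 6  0  1  1  2  2  3  4  4  4  4  5  6  6
 3  0  1  1  2  2  3  4  4  4  4  5  6  7
dp[9][12] = 7. One LCS (by backtracking along matches): 2, 5, 5, 5, 3, 2, 3.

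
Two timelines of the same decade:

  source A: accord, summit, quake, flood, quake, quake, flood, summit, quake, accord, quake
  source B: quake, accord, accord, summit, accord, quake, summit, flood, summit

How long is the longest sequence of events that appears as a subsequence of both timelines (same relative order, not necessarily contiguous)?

Taking accord (source A #1, source B #3), summit (source A #2, source B #4), quake (source A #3, source B #6), flood (source A #7, source B #8), summit (source A #8, source B #9) gives a common subsequence of length 5. The LCS DP gives dp[11][9] = 5, so this is optimal.

5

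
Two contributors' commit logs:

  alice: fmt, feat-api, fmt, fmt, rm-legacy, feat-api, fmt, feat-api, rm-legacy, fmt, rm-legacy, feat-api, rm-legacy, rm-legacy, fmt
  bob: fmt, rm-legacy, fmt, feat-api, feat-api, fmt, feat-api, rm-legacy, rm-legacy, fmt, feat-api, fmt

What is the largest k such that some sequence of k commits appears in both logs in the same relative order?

9

Match fmt (alice #1, bob #3), then feat-api (alice #2, bob #4), then feat-api (alice #6, bob #5), then fmt (alice #7, bob #6), then feat-api (alice #8, bob #7), then rm-legacy (alice #9, bob #9), then fmt (alice #10, bob #10), then feat-api (alice #12, bob #11), then fmt (alice #15, bob #12) — 9 commits in the same relative order in both, and the DP table's final entry dp[15][12] is also 9, so no common subsequence is longer.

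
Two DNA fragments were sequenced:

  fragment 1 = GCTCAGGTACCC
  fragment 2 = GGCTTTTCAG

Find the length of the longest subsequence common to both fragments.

Let dp[i][j] be the LCS length of the first i bases of fragment 1 and the first j bases of fragment 2. dp[i][j] = dp[i-1][j-1]+1 when the i-th and j-th bases match, else max(dp[i-1][j], dp[i][j-1]).
    ·  G  G  C  T  T  T  T  C  A  G
 ·  0  0  0  0  0  0  0  0  0  0  0
 G  0  1  1  1  1  1  1  1  1  1  1
 C  0  1  1  2  2  2  2  2  2  2  2
 T  0  1  1  2  3  3  3  3  3  3  3
 C  0  1  1  2  3  3  3  3  4  4  4
 A  0  1  1  2  3  3  3  3  4  5  5
 G  0  1  2  2  3  3  3  3  4  5  6
 G  0  1  2  2  3  3  3  3  4  5  6
 T  0  1  2  2  3  4  4  4  4  5  6
 A  0  1  2  2  3  4  4  4  4  5  6
 C  0  1  2  3  3  4  4  4  5  5  6
 C  0  1  2  3  3  4  4  4  5  5  6
 C  0  1  2  3  3  4  4  4  5  5  6
dp[12][10] = 6. One LCS (by backtracking along matches): GCTCAG.

6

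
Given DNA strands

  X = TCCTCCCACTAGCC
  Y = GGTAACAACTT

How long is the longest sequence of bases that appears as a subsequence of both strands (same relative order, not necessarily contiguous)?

One common subsequence of length 5: T at X[1]=Y[3], C at X[2]=Y[6], C at X[3]=Y[9], T at X[4]=Y[10], T at X[10]=Y[11]. Since dp[14][11] = 5, nothing longer is possible.

5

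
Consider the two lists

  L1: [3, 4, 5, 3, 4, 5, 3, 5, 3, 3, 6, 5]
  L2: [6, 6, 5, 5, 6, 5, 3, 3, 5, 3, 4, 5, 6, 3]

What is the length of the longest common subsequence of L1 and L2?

Taking 3 (L1 #1, L2 #8) → 5 (L1 #3, L2 #9) → 3 (L1 #4, L2 #10) → 4 (L1 #5, L2 #11) → 5 (L1 #6, L2 #12) → 3 (L1 #10, L2 #14) gives a common subsequence of length 6. dp[12][14] = 6 confirms this is the maximum.

6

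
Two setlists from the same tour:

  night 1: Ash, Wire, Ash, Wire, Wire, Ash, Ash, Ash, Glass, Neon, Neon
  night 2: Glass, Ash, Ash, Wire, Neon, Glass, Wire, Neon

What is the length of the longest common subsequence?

Match Ash [1,2]; then Ash [3,3]; then Wire [4,4]; then Wire [5,7]; then Neon [11,8] — 5 songs in the same relative order in both, and the DP table's final entry dp[11][8] is also 5, so no common subsequence is longer.

5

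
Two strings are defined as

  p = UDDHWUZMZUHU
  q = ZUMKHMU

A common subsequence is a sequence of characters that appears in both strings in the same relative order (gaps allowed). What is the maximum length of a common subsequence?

4

Let dp[i][j] be the LCS length of the first i characters of p and the first j characters of q. dp[i][j] = dp[i-1][j-1]+1 when the i-th and j-th characters match, else max(dp[i-1][j], dp[i][j-1]).
    ·  Z  U  M  K  H  M  U
 ·  0  0  0  0  0  0  0  0
 U  0  0  1  1  1  1  1  1
 D  0  0  1  1  1  1  1  1
 D  0  0  1  1  1  1  1  1
 H  0  0  1  1  1  2  2  2
 W  0  0  1  1  1  2  2  2
 U  0  0  1  1  1  2  2  3
 Z  0  1  1  1  1  2  2  3
 M  0  1  1  2  2  2  3  3
 Z  0  1  1  2  2  2  3  3
 U  0  1  2  2  2  2  3  4
 H  0  1  2  2  2  3  3  4
 U  0  1  2  2  2  3  3  4
dp[12][7] = 4. One LCS (by backtracking along matches): UHMU.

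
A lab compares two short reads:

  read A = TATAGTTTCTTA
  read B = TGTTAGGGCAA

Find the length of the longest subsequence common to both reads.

6

Taking T [1,3], T [3,4], A [4,5], G [5,8], C [9,9], A [12,11] gives a common subsequence of length 6. The LCS DP gives dp[12][11] = 6, so this is optimal.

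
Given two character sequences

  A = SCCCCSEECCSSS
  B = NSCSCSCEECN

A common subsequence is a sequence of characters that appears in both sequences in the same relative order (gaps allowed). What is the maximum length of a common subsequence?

7

Let dp[i][j] be the LCS length of the first i characters of A and the first j characters of B. dp[i][j] = dp[i-1][j-1]+1 when the i-th and j-th characters match, else max(dp[i-1][j], dp[i][j-1]).
    ·  N  S  C  S  C  S  C  E  E  C  N
 ·  0  0  0  0  0  0  0  0  0  0  0  0
 S  0  0  1  1  1  1  1  1  1  1  1  1
 C  0  0  1  2  2  2  2  2  2  2  2  2
 C  0  0  1  2  2  3  3  3  3  3  3  3
 C  0  0  1  2  2  3  3  4  4  4  4  4
 C  0  0  1  2  2  3  3  4  4  4  5  5
 S  0  0  1  2  3  3  4  4  4  4  5  5
 E  0  0  1  2  3  3  4  4  5  5  5  5
 E  0  0  1  2  3  3  4  4  5  6  6  6
 C  0  0  1  2  3  4  4  5  5  6  7  7
 C  0  0  1  2  3  4  4  5  5  6  7  7
 S  0  0  1  2  3  4  5  5  5  6  7  7
 S  0  0  1  2  3  4  5  5  5  6  7  7
 S  0  0  1  2  3  4  5  5  5  6  7  7
dp[13][11] = 7. One LCS (by backtracking along matches): SCCCEEC.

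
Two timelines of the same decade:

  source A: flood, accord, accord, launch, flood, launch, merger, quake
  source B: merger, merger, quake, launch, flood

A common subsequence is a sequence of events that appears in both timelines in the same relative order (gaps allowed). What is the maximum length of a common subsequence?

2

Taking launch [4,4]; then flood [5,5] gives a common subsequence of length 2. The LCS DP gives dp[8][5] = 2, so this is optimal.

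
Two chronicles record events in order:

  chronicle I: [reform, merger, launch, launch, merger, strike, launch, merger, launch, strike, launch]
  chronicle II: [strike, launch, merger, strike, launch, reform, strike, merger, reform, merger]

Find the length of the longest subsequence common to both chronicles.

Taking launch at chronicle I[4]=chronicle II[2], merger at chronicle I[5]=chronicle II[3], strike at chronicle I[6]=chronicle II[4], launch at chronicle I[7]=chronicle II[5], merger at chronicle I[8]=chronicle II[10] gives a common subsequence of length 5. Since dp[11][10] = 5, nothing longer is possible.

5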